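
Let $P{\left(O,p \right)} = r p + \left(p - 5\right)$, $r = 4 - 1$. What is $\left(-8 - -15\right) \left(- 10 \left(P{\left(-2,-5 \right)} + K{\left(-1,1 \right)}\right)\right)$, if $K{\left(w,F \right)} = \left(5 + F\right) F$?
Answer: $1330$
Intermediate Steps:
$K{\left(w,F \right)} = F \left(5 + F\right)$
$r = 3$
$P{\left(O,p \right)} = -5 + 4 p$ ($P{\left(O,p \right)} = 3 p + \left(p - 5\right) = 3 p + \left(-5 + p\right) = -5 + 4 p$)
$\left(-8 - -15\right) \left(- 10 \left(P{\left(-2,-5 \right)} + K{\left(-1,1 \right)}\right)\right) = \left(-8 - -15\right) \left(- 10 \left(\left(-5 + 4 \left(-5\right)\right) + 1 \left(5 + 1\right)\right)\right) = \left(-8 + 15\right) \left(- 10 \left(\left(-5 - 20\right) + 1 \cdot 6\right)\right) = 7 \left(- 10 \left(-25 + 6\right)\right) = 7 \left(\left(-10\right) \left(-19\right)\right) = 7 \cdot 190 = 1330$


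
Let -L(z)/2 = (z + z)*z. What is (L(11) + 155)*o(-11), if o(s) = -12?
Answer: 3948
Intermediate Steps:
L(z) = -4*z**2 (L(z) = -2*(z + z)*z = -2*2*z*z = -4*z**2)
(L(11) + 155)*o(-11) = (-4*11**2 + 155)*(-12) = (-4*121 + 155)*(-12) = (-484 + 155)*(-12) = -329*(-12) = 3948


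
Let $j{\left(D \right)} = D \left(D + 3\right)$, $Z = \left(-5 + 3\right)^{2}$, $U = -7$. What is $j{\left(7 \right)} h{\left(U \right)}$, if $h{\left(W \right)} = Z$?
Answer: $280$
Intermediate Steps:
$Z = 4$ ($Z = \left(-2\right)^{2} = 4$)
$h{\left(W \right)} = 4$
$j{\left(D \right)} = D \left(3 + D\right)$
$j{\left(7 \right)} h{\left(U \right)} = 7 \left(3 + 7\right) 4 = 7 \cdot 10 \cdot 4 = 70 \cdot 4 = 280$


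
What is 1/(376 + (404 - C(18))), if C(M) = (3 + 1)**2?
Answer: 1/764 ≈ 0.0013089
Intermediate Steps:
C(M) = 16 (C(M) = 4**2 = 16)
1/(376 + (404 - C(18))) = 1/(376 + (404 - 1*16)) = 1/(376 + (404 - 16)) = 1/(376 + 388) = 1/764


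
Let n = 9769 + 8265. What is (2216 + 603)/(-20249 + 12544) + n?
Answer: 138949151/7705 ≈ 18034.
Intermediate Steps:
n = 18034
(2216 + 603)/(-20249 + 12544) + n = (2216 + 603)/(-20249 + 12544) + 18034 = 2819/(-7705) + 18034 = 2819*(-1/7705) + 18034 = -2819/7705 + 18034 = 138949151/7705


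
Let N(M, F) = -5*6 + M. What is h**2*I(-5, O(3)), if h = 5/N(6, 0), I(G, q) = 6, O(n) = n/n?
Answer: 25/96 ≈ 0.26042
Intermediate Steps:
O(n) = 1
N(M, F) = -30 + M
h = -5/24 (h = 5/(-30 + 6) = 5/(-24) = 5*(-1/24) = -5/24 ≈ -0.20833)
h**2*I(-5, O(3)) = (-5/24)**2*6 = (25/576)*6 = 25/96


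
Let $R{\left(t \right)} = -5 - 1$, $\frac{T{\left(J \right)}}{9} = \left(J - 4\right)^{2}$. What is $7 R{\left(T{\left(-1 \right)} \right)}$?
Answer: $-42$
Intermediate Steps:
$T{\left(J \right)} = 9 \left(-4 + J\right)^{2}$ ($T{\left(J \right)} = 9 \left(J - 4\right)^{2} = 9 \left(-4 + J\right)^{2}$)
$R{\left(t \right)} = -6$
$7 R{\left(T{\left(-1 \right)} \right)} = 7 \left(-6\right) = -42$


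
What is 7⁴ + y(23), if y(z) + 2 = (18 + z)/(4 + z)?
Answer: 64814/27 ≈ 2400.5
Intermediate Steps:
y(z) = -2 + (18 + z)/(4 + z)
7⁴ + y(23) = 7⁴ + (10 - 1*23)/(4 + 23) = 2401 + (10 - 23)/27 = 2401 + (1/27)*(-13) = 2401 - 13/27 = 64814/27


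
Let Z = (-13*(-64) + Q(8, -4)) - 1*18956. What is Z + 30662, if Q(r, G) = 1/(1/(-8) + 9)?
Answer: 890206/71 ≈ 12538.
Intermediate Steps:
Q(r, G) = 8/71 (Q(r, G) = 1/(-1/8 + 9) = 1/(71/8) = 8/71)
Z = -1286796/71 (Z = (-13*(-64) + 8/71) - 1*18956 = (832 + 8/71) - 18956 = 59080/71 - 18956 = -1286796/71 ≈ -18124.)
Z + 30662 = -1286796/71 + 30662 = 890206/71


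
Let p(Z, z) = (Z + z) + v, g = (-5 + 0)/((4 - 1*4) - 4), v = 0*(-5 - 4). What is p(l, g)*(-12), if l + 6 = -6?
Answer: 129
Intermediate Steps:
l = -12 (l = -6 - 6 = -12)
v = 0 (v = 0*(-9) = 0)
g = 5/4 (g = -5/((4 - 4) - 4) = -5/(0 - 4) = -5/(-4) = -5*(-¼) = 5/4 ≈ 1.2500)
p(Z, z) = Z + z (p(Z, z) = (Z + z) + 0 = Z + z)
p(l, g)*(-12) = (-12 + 5/4)*(-12) = -43/4*(-12) = 129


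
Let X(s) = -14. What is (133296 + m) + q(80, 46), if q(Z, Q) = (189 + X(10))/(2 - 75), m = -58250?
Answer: 5478183/73 ≈ 75044.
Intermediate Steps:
q(Z, Q) = -175/73 (q(Z, Q) = (189 - 14)/(2 - 75) = 175/(-73) = 175*(-1/73) = -175/73)
(133296 + m) + q(80, 46) = (133296 - 58250) - 175/73 = 75046 - 175/73 = 5478183/73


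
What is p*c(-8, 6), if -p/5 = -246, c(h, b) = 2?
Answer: 2460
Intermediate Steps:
p = 1230 (p = -5*(-246) = 1230)
p*c(-8, 6) = 1230*2 = 2460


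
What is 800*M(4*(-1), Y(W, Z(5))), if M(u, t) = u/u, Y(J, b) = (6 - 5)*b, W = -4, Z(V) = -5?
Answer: 800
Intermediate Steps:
Y(J, b) = b (Y(J, b) = 1*b = b)
M(u, t) = 1
800*M(4*(-1), Y(W, Z(5))) = 800*1 = 800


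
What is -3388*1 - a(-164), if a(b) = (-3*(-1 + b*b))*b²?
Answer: 2170100372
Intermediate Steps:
a(b) = b²*(3 - 3*b²) (a(b) = (-3*(-1 + b²))*b² = (3 - 3*b²)*b² = b²*(3 - 3*b²))
-3388*1 - a(-164) = -3388*1 - 3*(-164)²*(1 - 1*(-164)²) = -3388 - 3*26896*(1 - 1*26896) = -3388 - 3*26896*(1 - 26896) = -3388 - 3*26896*(-26895) = -3388 - 1*(-2170103760) = -3388 + 2170103760 = 2170100372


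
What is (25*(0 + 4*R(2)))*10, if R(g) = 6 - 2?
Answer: 4000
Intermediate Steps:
R(g) = 4
(25*(0 + 4*R(2)))*10 = (25*(0 + 4*4))*10 = (25*(0 + 16))*10 = (25*16)*10 = 400*10 = 4000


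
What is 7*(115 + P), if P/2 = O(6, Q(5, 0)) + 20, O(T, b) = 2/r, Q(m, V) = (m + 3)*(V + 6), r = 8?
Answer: 2177/2 ≈ 1088.5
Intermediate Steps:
Q(m, V) = (3 + m)*(6 + V)
O(T, b) = ¼ (O(T, b) = 2/8 = 2*(⅛) = ¼)
P = 81/2 (P = 2*(¼ + 20) = 2*(81/4) = 81/2 ≈ 40.500)
7*(115 + P) = 7*(115 + 81/2) = 7*(311/2) = 2177/2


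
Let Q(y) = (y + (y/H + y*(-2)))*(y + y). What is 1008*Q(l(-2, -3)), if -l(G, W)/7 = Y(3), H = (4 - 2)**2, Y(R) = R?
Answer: -666792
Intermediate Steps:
H = 4 (H = 2**2 = 4)
l(G, W) = -21 (l(G, W) = -7*3 = -21)
Q(y) = -3*y**2/2 (Q(y) = (y + (y/4 + y*(-2)))*(y + y) = (y + (y*(1/4) - 2*y))*(2*y) = (y + (y/4 - 2*y))*(2*y) = (y - 7*y/4)*(2*y) = (-3*y/4)*(2*y) = -3*y**2/2)
1008*Q(l(-2, -3)) = 1008*(-3/2*(-21)**2) = 1008*(-3/2*441) = 1008*(-1323/2) = -666792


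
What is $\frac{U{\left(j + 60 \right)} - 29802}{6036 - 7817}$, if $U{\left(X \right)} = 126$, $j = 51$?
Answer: $\frac{29676}{1781} \approx 16.663$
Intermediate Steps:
$\frac{U{\left(j + 60 \right)} - 29802}{6036 - 7817} = \frac{126 - 29802}{6036 - 7817} = - \frac{29676}{-1781} = \left(-29676\right) \left(- \frac{1}{1781}\right) = \frac{29676}{1781}$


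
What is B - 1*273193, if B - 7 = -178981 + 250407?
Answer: -201760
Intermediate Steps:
B = 71433 (B = 7 + (-178981 + 250407) = 7 + 71426 = 71433)
B - 1*273193 = 71433 - 1*273193 = 71433 - 273193 = -201760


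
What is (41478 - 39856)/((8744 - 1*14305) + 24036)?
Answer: 1622/18475 ≈ 0.087794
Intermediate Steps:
(41478 - 39856)/((8744 - 1*14305) + 24036) = 1622/((8744 - 14305) + 24036) = 1622/(-5561 + 24036) = 1622/18475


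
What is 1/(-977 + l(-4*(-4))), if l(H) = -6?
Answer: -1/983 ≈ -0.0010173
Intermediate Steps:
1/(-977 + l(-4*(-4))) = 1/(-977 - 6) = 1/(-983) = -1/983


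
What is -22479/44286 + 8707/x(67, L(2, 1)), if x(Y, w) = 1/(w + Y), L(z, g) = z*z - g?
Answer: 8997283887/14762 ≈ 6.0949e+5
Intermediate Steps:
L(z, g) = z**2 - g
x(Y, w) = 1/(Y + w)
-22479/44286 + 8707/x(67, L(2, 1)) = -22479/44286 + 8707/(1/(67 + (2**2 - 1*1))) = -22479*1/44286 + 8707/(1/(67 + (4 - 1))) = -7493/14762 + 8707/(1/(67 + 3)) = -7493/14762 + 8707/(1/70) = -7493/14762 + 8707*70 = -7493/14762 + 609490 = 8997283887/14762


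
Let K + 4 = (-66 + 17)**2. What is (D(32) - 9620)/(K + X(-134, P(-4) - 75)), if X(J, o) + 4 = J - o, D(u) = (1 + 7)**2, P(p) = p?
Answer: -4778/1169 ≈ -4.0873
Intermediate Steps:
D(u) = 64 (D(u) = 8**2 = 64)
K = 2397 (K = -4 + (-66 + 17)**2 = -4 + (-49)**2 = -4 + 2401 = 2397)
X(J, o) = -4 + J - o (X(J, o) = -4 + (J - o) = -4 + J - o)
(D(32) - 9620)/(K + X(-134, P(-4) - 75)) = (64 - 9620)/(2397 + (-4 - 134 - (-4 - 75))) = -9556/(2397 + (-4 - 134 - 1*(-79))) = -9556/(2397 + (-4 - 134 + 79)) = -9556/(2397 - 59) = -9556/2338 = -9556*1/2338 = -4778/1169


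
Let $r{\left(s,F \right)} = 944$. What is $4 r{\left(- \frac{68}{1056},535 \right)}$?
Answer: $3776$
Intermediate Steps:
$4 r{\left(- \frac{68}{1056},535 \right)} = 4 \cdot 944 = 3776$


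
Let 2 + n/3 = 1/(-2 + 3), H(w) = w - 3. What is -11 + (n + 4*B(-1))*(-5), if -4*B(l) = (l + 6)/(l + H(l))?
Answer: -1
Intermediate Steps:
H(w) = -3 + w
B(l) = -(6 + l)/(4*(-3 + 2*l)) (B(l) = -(l + 6)/(4*(l + (-3 + l))) = -(6 + l)/(4*(-3 + 2*l)))
n = -3 (n = -6 + 3/(-2 + 3) = -6 + 3/1 = -6 + 3*1 = -6 + 3 = -3)
-11 + (n + 4*B(-1))*(-5) = -11 + (-3 + 4*((-6 - 1*(-1))/(4*(-3 + 2*(-1)))))*(-5) = -11 + (-3 + 4*((-6 + 1)/(4*(-3 - 2))))*(-5) = -11 + (-3 + 4*((¼)*(-5)/(-5)))*(-5) = -11 + (-3 + 4*((¼)*(-⅕)*(-5)))*(-5) = -11 + (-3 + 4*(¼))*(-5) = -11 + (-3 + 1)*(-5) = -11 - 2*(-5) = -11 + 10 = -1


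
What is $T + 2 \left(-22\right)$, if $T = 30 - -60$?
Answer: $46$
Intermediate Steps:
$T = 90$ ($T = 30 + 60 = 90$)
$T + 2 \left(-22\right) = 90 + 2 \left(-22\right) = 90 - 44 = 46$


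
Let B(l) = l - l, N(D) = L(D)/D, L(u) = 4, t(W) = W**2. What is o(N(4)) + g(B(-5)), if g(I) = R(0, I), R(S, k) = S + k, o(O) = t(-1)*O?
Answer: 1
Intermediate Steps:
N(D) = 4/D
o(O) = O (o(O) = (-1)**2*O = 1*O = O)
B(l) = 0
g(I) = I (g(I) = 0 + I = I)
o(N(4)) + g(B(-5)) = 4/4 + 0 = 4*(1/4) + 0 = 1 + 0 = 1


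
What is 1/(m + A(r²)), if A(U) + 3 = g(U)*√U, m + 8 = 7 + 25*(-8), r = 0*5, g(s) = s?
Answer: -1/204 ≈ -0.0049020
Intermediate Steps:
r = 0
m = -201 (m = -8 + (7 + 25*(-8)) = -8 + (7 - 200) = -8 - 193 = -201)
A(U) = -3 + U^(3/2) (A(U) = -3 + U*√U = -3 + U^(3/2))
1/(m + A(r²)) = 1/(-201 + (-3 + (0²)^(3/2))) = 1/(-201 + (-3 + 0^(3/2))) = 1/(-201 + (-3 + 0)) = 1/(-201 - 3) = 1/(-204) = -1/204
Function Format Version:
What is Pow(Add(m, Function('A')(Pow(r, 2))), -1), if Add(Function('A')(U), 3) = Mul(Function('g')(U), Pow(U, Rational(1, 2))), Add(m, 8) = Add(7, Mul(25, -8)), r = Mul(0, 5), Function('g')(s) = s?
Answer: Rational(-1, 204) ≈ -0.0049020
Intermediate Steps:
r = 0
m = -201 (m = Add(-8, Add(7, Mul(25, -8))) = Add(-8, Add(7, -200)) = Add(-8, -193) = -201)
Function('A')(U) = Add(-3, Pow(U, Rational(3, 2))) (Function('A')(U) = Add(-3, Mul(U, Pow(U, Rational(1, 2)))) = Add(-3, Pow(U, Rational(3, 2))))
Pow(Add(m, Function('A')(Pow(r, 2))), -1) = Pow(Add(-201, Add(-3, Pow(Pow(0, 2), Rational(3, 2)))), -1) = Pow(Add(-201, Add(-3, Pow(0, Rational(3, 2)))), -1) = Pow(Add(-201, Add(-3, 0)), -1) = Pow(Add(-201, -3), -1) = Pow(-204, -1) = Rational(-1, 204)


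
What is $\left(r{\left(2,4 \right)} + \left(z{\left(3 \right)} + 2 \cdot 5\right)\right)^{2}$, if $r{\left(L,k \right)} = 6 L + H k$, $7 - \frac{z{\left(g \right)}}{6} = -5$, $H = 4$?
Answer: $12100$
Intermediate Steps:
$z{\left(g \right)} = 72$ ($z{\left(g \right)} = 42 - -30 = 42 + 30 = 72$)
$r{\left(L,k \right)} = 4 k + 6 L$ ($r{\left(L,k \right)} = 6 L + 4 k = 4 k + 6 L$)
$\left(r{\left(2,4 \right)} + \left(z{\left(3 \right)} + 2 \cdot 5\right)\right)^{2} = \left(\left(4 \cdot 4 + 6 \cdot 2\right) + \left(72 + 2 \cdot 5\right)\right)^{2} = \left(\left(16 + 12\right) + \left(72 + 10\right)\right)^{2} = \left(28 + 82\right)^{2} = 110^{2} = 12100$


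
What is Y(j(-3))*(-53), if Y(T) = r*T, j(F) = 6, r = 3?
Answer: -954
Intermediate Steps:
Y(T) = 3*T
Y(j(-3))*(-53) = (3*6)*(-53) = 18*(-53) = -954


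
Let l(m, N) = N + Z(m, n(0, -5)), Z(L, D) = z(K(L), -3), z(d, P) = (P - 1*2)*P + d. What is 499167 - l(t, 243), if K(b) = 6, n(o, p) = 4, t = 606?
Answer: 498903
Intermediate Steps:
z(d, P) = d + P*(-2 + P) (z(d, P) = (P - 2)*P + d = (-2 + P)*P + d = P*(-2 + P) + d = d + P*(-2 + P))
Z(L, D) = 21 (Z(L, D) = 6 + (-3)² - 2*(-3) = 6 + 9 + 6 = 21)
l(m, N) = 21 + N (l(m, N) = N + 21 = 21 + N)
499167 - l(t, 243) = 499167 - (21 + 243) = 499167 - 1*264 = 499167 - 264 = 498903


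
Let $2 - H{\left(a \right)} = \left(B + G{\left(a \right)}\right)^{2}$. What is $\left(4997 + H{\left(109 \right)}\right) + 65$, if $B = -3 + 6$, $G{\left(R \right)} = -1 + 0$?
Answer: $5060$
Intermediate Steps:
$G{\left(R \right)} = -1$
$B = 3$
$H{\left(a \right)} = -2$ ($H{\left(a \right)} = 2 - \left(3 - 1\right)^{2} = 2 - 2^{2} = 2 - 4 = -2$)
$\left(4997 + H{\left(109 \right)}\right) + 65 = \left(4997 - 2\right) + 65 = 4995 + 65 = 5060$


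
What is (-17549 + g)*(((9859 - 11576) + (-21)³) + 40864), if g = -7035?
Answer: -734717424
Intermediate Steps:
(-17549 + g)*(((9859 - 11576) + (-21)³) + 40864) = (-17549 - 7035)*(((9859 - 11576) + (-21)³) + 40864) = -24584*((-1717 - 9261) + 40864) = -24584*(-10978 + 40864) = -24584*29886 = -734717424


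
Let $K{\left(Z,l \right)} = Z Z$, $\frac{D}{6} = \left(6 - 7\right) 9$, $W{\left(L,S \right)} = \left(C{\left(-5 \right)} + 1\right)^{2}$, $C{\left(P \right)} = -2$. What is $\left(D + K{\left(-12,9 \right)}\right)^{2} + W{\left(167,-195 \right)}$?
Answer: $8101$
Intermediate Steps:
$W{\left(L,S \right)} = 1$ ($W{\left(L,S \right)} = \left(-2 + 1\right)^{2} = \left(-1\right)^{2} = 1$)
$D = -54$ ($D = 6 \left(6 - 7\right) 9 = 6 \left(\left(-1\right) 9\right) = 6 \left(-9\right) = -54$)
$K{\left(Z,l \right)} = Z^{2}$
$\left(D + K{\left(-12,9 \right)}\right)^{2} + W{\left(167,-195 \right)} = \left(-54 + \left(-12\right)^{2}\right)^{2} + 1 = \left(-54 + 144\right)^{2} + 1 = 90^{2} + 1 = 8100 + 1 = 8101$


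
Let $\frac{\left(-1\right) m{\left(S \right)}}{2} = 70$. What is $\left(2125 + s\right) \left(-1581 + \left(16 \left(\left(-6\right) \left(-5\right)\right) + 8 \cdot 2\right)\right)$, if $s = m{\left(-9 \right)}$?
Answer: $-2153725$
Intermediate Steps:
$m{\left(S \right)} = -140$ ($m{\left(S \right)} = \left(-2\right) 70 = -140$)
$s = -140$
$\left(2125 + s\right) \left(-1581 + \left(16 \left(\left(-6\right) \left(-5\right)\right) + 8 \cdot 2\right)\right) = \left(2125 - 140\right) \left(-1581 + \left(16 \left(\left(-6\right) \left(-5\right)\right) + 8 \cdot 2\right)\right) = 1985 \left(-1581 + \left(16 \cdot 30 + 16\right)\right) = 1985 \left(-1581 + \left(480 + 16\right)\right) = 1985 \left(-1581 + 496\right) = 1985 \left(-1085\right) = -2153725$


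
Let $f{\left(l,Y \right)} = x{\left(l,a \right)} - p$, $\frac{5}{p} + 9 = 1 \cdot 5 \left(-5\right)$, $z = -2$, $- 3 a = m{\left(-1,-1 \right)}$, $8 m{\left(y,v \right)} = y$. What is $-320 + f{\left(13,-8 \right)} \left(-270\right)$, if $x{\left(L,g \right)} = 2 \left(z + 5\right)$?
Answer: $- \frac{33655}{17} \approx -1979.7$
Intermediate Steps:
$m{\left(y,v \right)} = \frac{y}{8}$
$a = \frac{1}{24}$ ($a = - \frac{\frac{1}{8} \left(-1\right)}{3} = \left(- \frac{1}{3}\right) \left(- \frac{1}{8}\right) = \frac{1}{24} \approx 0.041667$)
$p = - \frac{5}{34}$ ($p = \frac{5}{-9 + 1 \cdot 5 \left(-5\right)} = \frac{5}{-9 + 5 \left(-5\right)} = \frac{5}{-9 - 25} = \frac{5}{-34} = 5 \left(- \frac{1}{34}\right) = - \frac{5}{34} \approx -0.14706$)
$x{\left(L,g \right)} = 6$ ($x{\left(L,g \right)} = 2 \left(-2 + 5\right) = 2 \cdot 3 = 6$)
$f{\left(l,Y \right)} = \frac{209}{34}$ ($f{\left(l,Y \right)} = 6 - - \frac{5}{34} = 6 + \frac{5}{34} = \frac{209}{34}$)
$-320 + f{\left(13,-8 \right)} \left(-270\right) = -320 + \frac{209}{34} \left(-270\right) = -320 - \frac{28215}{17} = - \frac{33655}{17}$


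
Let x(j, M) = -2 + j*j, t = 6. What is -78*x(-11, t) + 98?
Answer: -9184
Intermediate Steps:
x(j, M) = -2 + j**2
-78*x(-11, t) + 98 = -78*(-2 + (-11)**2) + 98 = -78*(-2 + 121) + 98 = -78*119 + 98 = -9282 + 98 = -9184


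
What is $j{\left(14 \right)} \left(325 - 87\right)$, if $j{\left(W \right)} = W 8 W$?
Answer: $373184$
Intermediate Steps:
$j{\left(W \right)} = 8 W^{2}$ ($j{\left(W \right)} = 8 W W = 8 W^{2}$)
$j{\left(14 \right)} \left(325 - 87\right) = 8 \cdot 14^{2} \left(325 - 87\right) = 8 \cdot 196 \left(325 - 87\right) = 1568 \cdot 238 = 373184$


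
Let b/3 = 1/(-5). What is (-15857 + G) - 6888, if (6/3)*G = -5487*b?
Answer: -210989/10 ≈ -21099.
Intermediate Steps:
b = -⅗ (b = 3/(-5) = 3*(-⅕) = -⅗ ≈ -0.60000)
G = 16461/10 (G = (-5487*(-⅗))/2 = (½)*(16461/5) = 16461/10 ≈ 1646.1)
(-15857 + G) - 6888 = (-15857 + 16461/10) - 6888 = -142109/10 - 6888 = -210989/10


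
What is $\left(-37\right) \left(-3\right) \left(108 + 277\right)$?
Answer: $42735$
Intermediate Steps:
$\left(-37\right) \left(-3\right) \left(108 + 277\right) = 111 \cdot 385 = 42735$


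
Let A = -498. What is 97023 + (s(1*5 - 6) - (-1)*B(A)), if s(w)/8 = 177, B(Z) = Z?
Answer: 97941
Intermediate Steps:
s(w) = 1416 (s(w) = 8*177 = 1416)
97023 + (s(1*5 - 6) - (-1)*B(A)) = 97023 + (1416 - (-1)*(-498)) = 97023 + (1416 - 1*498) = 97023 + (1416 - 498) = 97023 + 918 = 97941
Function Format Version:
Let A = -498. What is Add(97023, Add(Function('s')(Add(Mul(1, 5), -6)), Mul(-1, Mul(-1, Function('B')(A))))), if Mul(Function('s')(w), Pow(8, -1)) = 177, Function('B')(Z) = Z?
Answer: 97941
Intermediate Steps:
Function('s')(w) = 1416 (Function('s')(w) = Mul(8, 177) = 1416)
Add(97023, Add(Function('s')(Add(Mul(1, 5), -6)), Mul(-1, Mul(-1, Function('B')(A))))) = Add(97023, Add(1416, Mul(-1, Mul(-1, -498)))) = Add(97023, Add(1416, Mul(-1, 498))) = Add(97023, Add(1416, -498)) = Add(97023, 918) = 97941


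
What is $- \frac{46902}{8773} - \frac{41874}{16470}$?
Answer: $- \frac{189972757}{24081885} \approx -7.8886$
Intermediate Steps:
$- \frac{46902}{8773} - \frac{41874}{16470} = \left(-46902\right) \frac{1}{8773} - \frac{6979}{2745} = - \frac{46902}{8773} - \frac{6979}{2745} = - \frac{189972757}{24081885}$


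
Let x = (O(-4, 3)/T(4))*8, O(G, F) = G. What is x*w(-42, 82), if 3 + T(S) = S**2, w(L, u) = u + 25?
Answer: -3424/13 ≈ -263.38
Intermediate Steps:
w(L, u) = 25 + u
T(S) = -3 + S**2
x = -32/13 (x = -4/(-3 + 4**2)*8 = -4/(-3 + 16)*8 = -4/13*8 = -32/13 ≈ -2.4615)
x*w(-42, 82) = -32*(25 + 82)/13 = -32/13*107 = -3424/13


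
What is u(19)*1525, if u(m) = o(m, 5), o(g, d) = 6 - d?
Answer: 1525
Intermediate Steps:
u(m) = 1 (u(m) = 6 - 1*5 = 6 - 5 = 1)
u(19)*1525 = 1*1525 = 1525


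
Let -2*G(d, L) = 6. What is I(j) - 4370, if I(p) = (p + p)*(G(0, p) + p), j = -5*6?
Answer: -2390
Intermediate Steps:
G(d, L) = -3 (G(d, L) = -½*6 = -3)
j = -30
I(p) = 2*p*(-3 + p) (I(p) = (p + p)*(-3 + p) = (2*p)*(-3 + p) = 2*p*(-3 + p))
I(j) - 4370 = 2*(-30)*(-3 - 30) - 4370 = 2*(-30)*(-33) - 4370 = 1980 - 4370 = -2390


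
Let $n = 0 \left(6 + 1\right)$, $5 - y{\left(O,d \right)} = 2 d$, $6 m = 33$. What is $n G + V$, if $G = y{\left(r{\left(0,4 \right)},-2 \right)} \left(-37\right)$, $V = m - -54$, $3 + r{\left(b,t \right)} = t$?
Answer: $\frac{119}{2} \approx 59.5$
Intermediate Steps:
$m = \frac{11}{2}$ ($m = \frac{1}{6} \cdot 33 = \frac{11}{2} \approx 5.5$)
$r{\left(b,t \right)} = -3 + t$
$y{\left(O,d \right)} = 5 - 2 d$
$V = \frac{119}{2}$ ($V = \frac{11}{2} - -54 = \frac{11}{2} + 54 = \frac{119}{2} \approx 59.5$)
$G = -333$ ($G = \left(5 - -4\right) \left(-37\right) = \left(5 + 4\right) \left(-37\right) = 9 \left(-37\right) = -333$)
$n = 0$ ($n = 0 \cdot 7 = 0$)
$n G + V = 0 \left(-333\right) + \frac{119}{2} = 0 + \frac{119}{2} = \frac{119}{2}$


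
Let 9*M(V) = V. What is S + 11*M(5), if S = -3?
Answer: 28/9 ≈ 3.1111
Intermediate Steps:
M(V) = V/9
S + 11*M(5) = -3 + 11*((1/9)*5) = -3 + 11*(5/9) = -3 + 55/9 = 28/9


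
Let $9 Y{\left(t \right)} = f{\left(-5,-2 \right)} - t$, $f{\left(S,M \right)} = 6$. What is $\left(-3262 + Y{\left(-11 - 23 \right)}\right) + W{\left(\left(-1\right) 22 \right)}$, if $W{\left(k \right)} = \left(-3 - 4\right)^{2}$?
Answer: $- \frac{28877}{9} \approx -3208.6$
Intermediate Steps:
$Y{\left(t \right)} = \frac{2}{3} - \frac{t}{9}$ ($Y{\left(t \right)} = \frac{6 - t}{9} = \frac{2}{3} - \frac{t}{9}$)
$W{\left(k \right)} = 49$ ($W{\left(k \right)} = \left(-7\right)^{2} = 49$)
$\left(-3262 + Y{\left(-11 - 23 \right)}\right) + W{\left(\left(-1\right) 22 \right)} = \left(-3262 - \left(- \frac{2}{3} + \frac{-11 - 23}{9}\right)\right) + 49 = \left(-3262 + \left(\frac{2}{3} - - \frac{34}{9}\right)\right) + 49 = \left(-3262 + \left(\frac{2}{3} + \frac{34}{9}\right)\right) + 49 = \left(-3262 + \frac{40}{9}\right) + 49 = - \frac{29318}{9} + 49 = - \frac{28877}{9}$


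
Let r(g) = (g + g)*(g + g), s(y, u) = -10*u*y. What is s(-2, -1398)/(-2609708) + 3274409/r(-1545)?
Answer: 2203054059643/6229438238700 ≈ 0.35365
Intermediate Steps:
s(y, u) = -10*u*y
r(g) = 4*g**2 (r(g) = (2*g)*(2*g) = 4*g**2)
s(-2, -1398)/(-2609708) + 3274409/r(-1545) = -10*(-1398)*(-2)/(-2609708) + 3274409/((4*(-1545)**2)) = -27960*(-1/2609708) + 3274409/((4*2387025)) = 6990/652427 + 3274409/9548100 = 2203054059643/6229438238700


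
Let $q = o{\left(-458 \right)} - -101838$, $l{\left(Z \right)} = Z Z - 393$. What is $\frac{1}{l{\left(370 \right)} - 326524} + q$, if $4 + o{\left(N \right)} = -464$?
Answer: $\frac{19262023289}{190017} \approx 1.0137 \cdot 10^{5}$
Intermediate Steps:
$o{\left(N \right)} = -468$ ($o{\left(N \right)} = -4 - 464 = -468$)
$l{\left(Z \right)} = -393 + Z^{2}$ ($l{\left(Z \right)} = Z^{2} - 393 = -393 + Z^{2}$)
$q = 101370$ ($q = -468 - -101838 = -468 + 101838 = 101370$)
$\frac{1}{l{\left(370 \right)} - 326524} + q = \frac{1}{\left(-393 + 370^{2}\right) - 326524} + 101370 = \frac{1}{\left(-393 + 136900\right) - 326524} + 101370 = \frac{1}{136507 - 326524} + 101370 = \frac{1}{-190017} + 101370 = - \frac{1}{190017} + 101370 = \frac{19262023289}{190017}$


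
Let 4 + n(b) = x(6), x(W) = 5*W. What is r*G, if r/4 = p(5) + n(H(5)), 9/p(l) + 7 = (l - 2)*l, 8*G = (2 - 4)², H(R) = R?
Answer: 217/4 ≈ 54.250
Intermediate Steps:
n(b) = 26 (n(b) = -4 + 5*6 = -4 + 30 = 26)
G = ½ (G = (2 - 4)²/8 = (⅛)*(-2)² = (⅛)*4 = ½ ≈ 0.50000)
p(l) = 9/(-7 + l*(-2 + l)) (p(l) = 9/(-7 + (l - 2)*l) = 9/(-7 + (-2 + l)*l) = 9/(-7 + l*(-2 + l)))
r = 217/2 (r = 4*(9/(-7 + 5² - 2*5) + 26) = 4*(9/(-7 + 25 - 10) + 26) = 4*(9/8 + 26) = 4*(217/8) = 217/2 ≈ 108.50)
r*G = (217/2)*(½) = 217/4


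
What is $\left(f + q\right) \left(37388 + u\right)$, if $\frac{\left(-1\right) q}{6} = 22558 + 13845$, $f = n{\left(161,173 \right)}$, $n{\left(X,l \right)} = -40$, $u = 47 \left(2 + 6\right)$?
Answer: $-8249847912$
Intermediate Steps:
$u = 376$ ($u = 47 \cdot 8 = 376$)
$f = -40$
$q = -218418$ ($q = - 6 \left(22558 + 13845\right) = \left(-6\right) 36403 = -218418$)
$\left(f + q\right) \left(37388 + u\right) = \left(-40 - 218418\right) \left(37388 + 376\right) = \left(-218458\right) 37764 = -8249847912$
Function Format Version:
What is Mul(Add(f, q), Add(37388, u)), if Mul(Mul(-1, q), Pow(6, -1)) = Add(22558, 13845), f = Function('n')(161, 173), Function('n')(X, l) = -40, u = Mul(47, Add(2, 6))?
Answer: -8249847912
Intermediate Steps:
u = 376 (u = Mul(47, 8) = 376)
f = -40
q = -218418 (q = Mul(-6, Add(22558, 13845)) = Mul(-6, 36403) = -218418)
Mul(Add(f, q), Add(37388, u)) = Mul(Add(-40, -218418), Add(37388, 376)) = Mul(-218458, 37764) = -8249847912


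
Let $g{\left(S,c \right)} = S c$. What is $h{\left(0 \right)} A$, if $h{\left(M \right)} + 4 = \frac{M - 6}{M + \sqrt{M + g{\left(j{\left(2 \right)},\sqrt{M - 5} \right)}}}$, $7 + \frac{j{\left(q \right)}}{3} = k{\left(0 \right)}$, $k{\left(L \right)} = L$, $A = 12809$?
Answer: $-51236 - \frac{25618 \cdot 5^{\frac{3}{4}} \sqrt{21}}{35 \sqrt{- i}} \approx -59167.0 - 7930.5 i$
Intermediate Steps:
$j{\left(q \right)} = -21$ ($j{\left(q \right)} = -21 + 3 \cdot 0 = -21 + 0 = -21$)
$h{\left(M \right)} = -4 + \frac{-6 + M}{M + \sqrt{M - 21 \sqrt{-5 + M}}}$ ($h{\left(M \right)} = -4 + \frac{M - 6}{M + \sqrt{M - 21 \sqrt{M - 5}}} = -4 + \frac{-6 + M}{M + \sqrt{M - 21 \sqrt{-5 + M}}}$)
$h{\left(0 \right)} A = \frac{-6 - 4 \sqrt{0 - 21 \sqrt{-5 + 0}} - 0}{0 + \sqrt{0 - 21 \sqrt{-5 + 0}}} \cdot 12809 = \frac{-6 - 4 \sqrt{0 - 21 \sqrt{-5}} + 0}{0 + \sqrt{0 - 21 \sqrt{-5}}} \cdot 12809 = \frac{-6 - 4 \sqrt{0 - 21 i \sqrt{5}} + 0}{0 + \sqrt{0 - 21 i \sqrt{5}}} \cdot 12809 = \frac{-6 - 4 \sqrt{- 21 i \sqrt{5}} + 0}{0 + \sqrt{- 21 i \sqrt{5}}} \cdot 12809 = \frac{-6 - 4 \sqrt[4]{5} \sqrt{21} \sqrt{- i} + 0}{0 + \sqrt[4]{5} \sqrt{21} \sqrt{- i}} 12809 = \frac{-6 - 4 \sqrt[4]{5} \sqrt{21} \sqrt{- i} + 0}{\sqrt[4]{5} \sqrt{21} \sqrt{- i}} 12809 = \frac{5^{\frac{3}{4}} \sqrt{21}}{105 \sqrt{- i}} \left(-6 - 4 \sqrt[4]{5} \sqrt{21} \sqrt{- i}\right) 12809 = \frac{5^{\frac{3}{4}} \sqrt{21} \left(-6 - 4 \sqrt[4]{5} \sqrt{21} \sqrt{- i}\right)}{105 \sqrt{- i}} 12809 = \frac{12809 \cdot 5^{\frac{3}{4}} \sqrt{21} \left(-6 - 4 \sqrt[4]{5} \sqrt{21} \sqrt{- i}\right)}{105 \sqrt{- i}}$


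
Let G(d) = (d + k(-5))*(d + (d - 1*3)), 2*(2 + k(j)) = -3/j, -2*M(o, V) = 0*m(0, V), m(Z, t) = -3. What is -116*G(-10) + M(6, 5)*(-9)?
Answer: -156078/5 ≈ -31216.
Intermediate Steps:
M(o, V) = 0 (M(o, V) = -0*(-3) = -½*0 = 0)
k(j) = -2 - 3/(2*j) (k(j) = -2 + (-3/j)/2 = -2 - 3/(2*j))
G(d) = (-3 + 2*d)*(-17/10 + d) (G(d) = (d + (-2 - 3/2/(-5)))*(d + (d - 1*3)) = (d + (-2 - 3/2*(-⅕)))*(d + (d - 3)) = (d + (-2 + 3/10))*(d + (-3 + d)) = (d - 17/10)*(-3 + 2*d) = (-17/10 + d)*(-3 + 2*d) = (-3 + 2*d)*(-17/10 + d))
-116*G(-10) + M(6, 5)*(-9) = -116*(51/10 + 2*(-10)² - 32/5*(-10)) + 0*(-9) = -116*(51/10 + 2*100 + 64) + 0 = -116*(51/10 + 200 + 64) + 0 = -116*2691/10 + 0 = -156078/5 + 0 = -156078/5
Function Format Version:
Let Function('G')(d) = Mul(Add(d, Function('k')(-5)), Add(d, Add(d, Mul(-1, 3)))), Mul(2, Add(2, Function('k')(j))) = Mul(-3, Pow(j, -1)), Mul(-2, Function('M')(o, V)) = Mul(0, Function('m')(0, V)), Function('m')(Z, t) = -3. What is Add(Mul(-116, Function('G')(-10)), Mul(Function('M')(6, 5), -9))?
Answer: Rational(-156078, 5) ≈ -31216.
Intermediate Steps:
Function('M')(o, V) = 0 (Function('M')(o, V) = Mul(Rational(-1, 2), Mul(0, -3)) = Mul(Rational(-1, 2), 0) = 0)
Function('k')(j) = Add(-2, Mul(Rational(-3, 2), Pow(j, -1))) (Function('k')(j) = Add(-2, Mul(Rational(1, 2), Mul(-3, Pow(j, -1)))) = Add(-2, Mul(Rational(-3, 2), Pow(j, -1))))
Function('G')(d) = Mul(Add(-3, Mul(2, d)), Add(Rational(-17, 10), d)) (Function('G')(d) = Mul(Add(d, Add(-2, Mul(Rational(-3, 2), Pow(-5, -1)))), Add(d, Add(d, Mul(-1, 3)))) = Mul(Add(d, Add(-2, Mul(Rational(-3, 2), Rational(-1, 5)))), Add(d, Add(d, -3))) = Mul(Add(d, Add(-2, Rational(3, 10))), Add(d, Add(-3, d))) = Mul(Add(d, Rational(-17, 10)), Add(-3, Mul(2, d))) = Mul(Add(Rational(-17, 10), d), Add(-3, Mul(2, d))) = Mul(Add(-3, Mul(2, d)), Add(Rational(-17, 10), d)))
Add(Mul(-116, Function('G')(-10)), Mul(Function('M')(6, 5), -9)) = Add(Mul(-116, Add(Rational(51, 10), Mul(2, Pow(-10, 2)), Mul(Rational(-32, 5), -10))), Mul(0, -9)) = Add(Mul(-116, Add(Rational(51, 10), Mul(2, 100), 64)), 0) = Add(Mul(-116, Add(Rational(51, 10), 200, 64)), 0) = Add(Mul(-116, Rational(2691, 10)), 0) = Add(Rational(-156078, 5), 0) = Rational(-156078, 5)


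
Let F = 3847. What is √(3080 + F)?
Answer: √6927 ≈ 83.229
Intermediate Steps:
√(3080 + F) = √(3080 + 3847) = √6927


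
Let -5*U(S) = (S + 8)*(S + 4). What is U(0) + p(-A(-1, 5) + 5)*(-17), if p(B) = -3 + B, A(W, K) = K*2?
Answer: 648/5 ≈ 129.60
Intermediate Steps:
A(W, K) = 2*K
U(S) = -(4 + S)*(8 + S)/5 (U(S) = -(S + 8)*(S + 4)/5 = -(8 + S)*(4 + S)/5 = -(4 + S)*(8 + S)/5)
U(0) + p(-A(-1, 5) + 5)*(-17) = (-32/5 - 12/5*0 - ⅕*0²) + (-3 + (-2*5 + 5))*(-17) = (-32/5 + 0 - ⅕*0) + (-3 + (-1*10 + 5))*(-17) = (-32/5 + 0 + 0) + (-3 + (-10 + 5))*(-17) = -32/5 + (-3 - 5)*(-17) = -32/5 - 8*(-17) = -32/5 + 136 = 648/5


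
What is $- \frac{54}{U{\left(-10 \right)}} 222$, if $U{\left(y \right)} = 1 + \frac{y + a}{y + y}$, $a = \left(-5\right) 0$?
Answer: $-7992$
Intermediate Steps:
$a = 0$
$U{\left(y \right)} = \frac{3}{2}$ ($U{\left(y \right)} = 1 + \frac{y + 0}{y + y} = 1 + \frac{y}{2 y} = 1 + y \frac{1}{2 y} = 1 + \frac{1}{2} = \frac{3}{2}$)
$- \frac{54}{U{\left(-10 \right)}} 222 = - \frac{54}{\frac{3}{2}} \cdot 222 = \left(-54\right) \frac{2}{3} \cdot 222 = \left(-36\right) 222 = -7992$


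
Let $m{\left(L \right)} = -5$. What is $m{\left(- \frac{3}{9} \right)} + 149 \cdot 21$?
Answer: $3124$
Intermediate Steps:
$m{\left(- \frac{3}{9} \right)} + 149 \cdot 21 = -5 + 149 \cdot 21 = -5 + 3129 = 3124$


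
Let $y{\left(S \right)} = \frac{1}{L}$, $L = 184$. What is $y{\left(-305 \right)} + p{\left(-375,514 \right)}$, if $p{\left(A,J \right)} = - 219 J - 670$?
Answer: $- \frac{20835423}{184} \approx -1.1324 \cdot 10^{5}$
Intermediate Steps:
$p{\left(A,J \right)} = -670 - 219 J$
$y{\left(S \right)} = \frac{1}{184}$
$y{\left(-305 \right)} + p{\left(-375,514 \right)} = \frac{1}{184} - 113236 = - \frac{20835423}{184}$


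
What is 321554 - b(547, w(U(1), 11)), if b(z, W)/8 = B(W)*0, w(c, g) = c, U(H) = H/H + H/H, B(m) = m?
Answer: 321554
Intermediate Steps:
U(H) = 2 (U(H) = 1 + 1 = 2)
b(z, W) = 0 (b(z, W) = 8*(W*0) = 8*0 = 0)
321554 - b(547, w(U(1), 11)) = 321554 - 1*0 = 321554 + 0 = 321554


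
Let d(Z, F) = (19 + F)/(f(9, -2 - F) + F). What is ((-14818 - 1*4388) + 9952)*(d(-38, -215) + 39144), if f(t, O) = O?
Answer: -363145468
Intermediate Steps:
d(Z, F) = -19/2 - F/2 (d(Z, F) = (19 + F)/((-2 - F) + F) = (19 + F)/(-2) = (19 + F)*(-½) = -19/2 - F/2)
((-14818 - 1*4388) + 9952)*(d(-38, -215) + 39144) = ((-14818 - 1*4388) + 9952)*((-19/2 - ½*(-215)) + 39144) = ((-14818 - 4388) + 9952)*((-19/2 + 215/2) + 39144) = (-19206 + 9952)*(98 + 39144) = -9254*39242 = -363145468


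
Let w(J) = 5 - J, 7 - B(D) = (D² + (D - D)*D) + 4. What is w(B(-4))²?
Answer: 324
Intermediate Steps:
B(D) = 3 - D² (B(D) = 7 - ((D² + (D - D)*D) + 4) = 7 - ((D² + 0*D) + 4) = 7 - ((D² + 0) + 4) = 7 - (D² + 4) = 7 - (4 + D²) = 7 + (-4 - D²) = 3 - D²)
w(B(-4))² = (5 - (3 - 1*(-4)²))² = (5 - (3 - 1*16))² = (5 - (3 - 16))² = (5 - 1*(-13))² = (5 + 13)² = 18² = 324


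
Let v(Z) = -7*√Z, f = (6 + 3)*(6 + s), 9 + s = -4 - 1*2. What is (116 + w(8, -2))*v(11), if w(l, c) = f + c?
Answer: -231*√11 ≈ -766.14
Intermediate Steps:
s = -15 (s = -9 + (-4 - 1*2) = -9 + (-4 - 2) = -9 - 6 = -15)
f = -81 (f = (6 + 3)*(6 - 15) = 9*(-9) = -81)
w(l, c) = -81 + c
(116 + w(8, -2))*v(11) = (116 + (-81 - 2))*(-7*√11) = (116 - 83)*(-7*√11) = 33*(-7*√11) = -231*√11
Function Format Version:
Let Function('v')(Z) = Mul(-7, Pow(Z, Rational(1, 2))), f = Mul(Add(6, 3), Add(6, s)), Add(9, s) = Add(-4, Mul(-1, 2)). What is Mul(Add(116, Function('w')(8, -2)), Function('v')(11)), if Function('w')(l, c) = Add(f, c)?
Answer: Mul(-231, Pow(11, Rational(1, 2))) ≈ -766.14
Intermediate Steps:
s = -15 (s = Add(-9, Add(-4, Mul(-1, 2))) = Add(-9, Add(-4, -2)) = Add(-9, -6) = -15)
f = -81 (f = Mul(Add(6, 3), Add(6, -15)) = Mul(9, -9) = -81)
Function('w')(l, c) = Add(-81, c)
Mul(Add(116, Function('w')(8, -2)), Function('v')(11)) = Mul(Add(116, Add(-81, -2)), Mul(-7, Pow(11, Rational(1, 2)))) = Mul(Add(116, -83), Mul(-7, Pow(11, Rational(1, 2)))) = Mul(33, Mul(-7, Pow(11, Rational(1, 2)))) = Mul(-231, Pow(11, Rational(1, 2)))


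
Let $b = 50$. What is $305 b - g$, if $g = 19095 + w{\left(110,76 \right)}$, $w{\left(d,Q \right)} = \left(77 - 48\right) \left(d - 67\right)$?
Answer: $-5092$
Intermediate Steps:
$w{\left(d,Q \right)} = -1943 + 29 d$ ($w{\left(d,Q \right)} = 29 \left(-67 + d\right) = -1943 + 29 d$)
$g = 20342$ ($g = 19095 + \left(-1943 + 29 \cdot 110\right) = 19095 + \left(-1943 + 3190\right) = 19095 + 1247 = 20342$)
$305 b - g = 305 \cdot 50 - 20342 = 15250 - 20342 = -5092$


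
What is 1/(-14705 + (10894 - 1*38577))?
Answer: -1/42388 ≈ -2.3592e-5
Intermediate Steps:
1/(-14705 + (10894 - 1*38577)) = 1/(-14705 + (10894 - 38577)) = 1/(-14705 - 27683) = 1/(-42388) = -1/42388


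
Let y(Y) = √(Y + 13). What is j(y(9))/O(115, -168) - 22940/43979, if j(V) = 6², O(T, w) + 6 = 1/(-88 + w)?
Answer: -440569244/67595723 ≈ -6.5177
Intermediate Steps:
O(T, w) = -6 + 1/(-88 + w)
y(Y) = √(13 + Y)
j(V) = 36
j(y(9))/O(115, -168) - 22940/43979 = 36/(((529 - 6*(-168))/(-88 - 168))) - 22940/43979 = 36/(((529 + 1008)/(-256))) - 22940*1/43979 = 36/((-1/256*1537)) - 22940/43979 = 36/(-1537/256) - 22940/43979 = 36*(-256/1537) - 22940/43979 = -9216/1537 - 22940/43979 = -440569244/67595723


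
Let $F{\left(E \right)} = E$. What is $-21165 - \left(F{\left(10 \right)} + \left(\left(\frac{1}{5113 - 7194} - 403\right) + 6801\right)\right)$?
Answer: $- \frac{57379412}{2081} \approx -27573.0$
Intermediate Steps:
$-21165 - \left(F{\left(10 \right)} + \left(\left(\frac{1}{5113 - 7194} - 403\right) + 6801\right)\right) = -21165 - \left(10 + \left(\left(\frac{1}{5113 - 7194} - 403\right) + 6801\right)\right) = -21165 - \left(10 + \left(\left(\frac{1}{-2081} - 403\right) + 6801\right)\right) = -21165 - \left(10 + \left(\left(- \frac{1}{2081} - 403\right) + 6801\right)\right) = -21165 - \left(10 + \left(- \frac{838644}{2081} + 6801\right)\right) = -21165 - \left(10 + \frac{13314237}{2081}\right) = -21165 - \frac{13335047}{2081} = - \frac{57379412}{2081}$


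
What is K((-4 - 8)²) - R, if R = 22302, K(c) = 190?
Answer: -22112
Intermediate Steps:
K((-4 - 8)²) - R = 190 - 1*22302 = 190 - 22302 = -22112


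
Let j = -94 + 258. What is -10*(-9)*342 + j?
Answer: 30944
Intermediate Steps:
j = 164
-10*(-9)*342 + j = -10*(-9)*342 + 164 = 90*342 + 164 = 30780 + 164 = 30944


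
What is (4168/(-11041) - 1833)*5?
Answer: -101211605/11041 ≈ -9166.9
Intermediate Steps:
(4168/(-11041) - 1833)*5 = (4168*(-1/11041) - 1833)*5 = (-4168/11041 - 1833)*5 = -20242321/11041*5 = -101211605/11041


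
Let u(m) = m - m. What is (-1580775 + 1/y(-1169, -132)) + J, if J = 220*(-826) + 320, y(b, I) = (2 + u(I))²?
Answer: -7048699/4 ≈ -1.7622e+6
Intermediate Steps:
u(m) = 0
y(b, I) = 4 (y(b, I) = (2 + 0)² = 2² = 4)
J = -181400 (J = -181720 + 320 = -181400)
(-1580775 + 1/y(-1169, -132)) + J = (-1580775 + 1/4) - 181400 = (-1580775 + ¼) - 181400 = -6323099/4 - 181400 = -7048699/4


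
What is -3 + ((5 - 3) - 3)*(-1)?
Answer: -2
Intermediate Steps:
-3 + ((5 - 3) - 3)*(-1) = -3 + (2 - 3)*(-1) = -3 - 1*(-1) = -3 + 1 = -2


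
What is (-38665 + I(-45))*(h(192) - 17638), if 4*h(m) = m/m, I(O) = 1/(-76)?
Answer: 207317006091/304 ≈ 6.8196e+8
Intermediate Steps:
I(O) = -1/76
h(m) = 1/4 (h(m) = (m/m)/4 = (1/4)*1 = 1/4)
(-38665 + I(-45))*(h(192) - 17638) = (-38665 - 1/76)*(1/4 - 17638) = -2938541/76*(-70551/4) = 207317006091/304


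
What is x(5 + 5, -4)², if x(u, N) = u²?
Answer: 10000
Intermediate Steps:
x(5 + 5, -4)² = ((5 + 5)²)² = (10²)² = 100² = 10000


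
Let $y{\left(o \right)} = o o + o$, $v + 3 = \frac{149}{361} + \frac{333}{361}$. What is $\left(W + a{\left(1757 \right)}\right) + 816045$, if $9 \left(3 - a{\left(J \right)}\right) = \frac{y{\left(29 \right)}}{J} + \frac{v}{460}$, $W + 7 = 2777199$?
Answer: $\frac{9435513134750957}{2625906780} \approx 3.5932 \cdot 10^{6}$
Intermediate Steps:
$W = 2777192$ ($W = -7 + 2777199 = 2777192$)
$v = - \frac{601}{361}$ ($v = -3 + \left(\frac{149}{361} + \frac{333}{361}\right) = -3 + \frac{482}{361} = - \frac{601}{361} \approx -1.6648$)
$y{\left(o \right)} = o + o^{2}$ ($y{\left(o \right)} = o^{2} + o = o + o^{2}$)
$a{\left(J \right)} = \frac{4484221}{1494540} - \frac{290}{3 J}$ ($a{\left(J \right)} = 3 - \frac{\frac{29 \left(1 + 29\right)}{J} - \frac{601}{361 \cdot 460}}{9} = 3 - \frac{\frac{29 \cdot 30}{J} - \frac{601}{166060}}{9} = 3 - \frac{\frac{870}{J} - \frac{601}{166060}}{9} = 3 - \frac{- \frac{601}{166060} + \frac{870}{J}}{9} = 3 + \left(\frac{601}{1494540} - \frac{290}{3 J}\right) = \frac{4484221}{1494540} - \frac{290}{3 J}$)
$\left(W + a{\left(1757 \right)}\right) + 816045 = \left(2777192 + \frac{-144472200 + 4484221 \cdot 1757}{1494540 \cdot 1757}\right) + 816045 = \left(2777192 + \frac{1}{1494540} \cdot \frac{1}{1757} \left(-144472200 + 7878776297\right)\right) + 816045 = \left(2777192 + \frac{1}{1494540} \cdot \frac{1}{1757} \cdot 7734304097\right) + 816045 = \left(2777192 + \frac{7734304097}{2625906780}\right) + 816045 = \frac{7292655036465857}{2625906780} + 816045 = \frac{9435513134750957}{2625906780}$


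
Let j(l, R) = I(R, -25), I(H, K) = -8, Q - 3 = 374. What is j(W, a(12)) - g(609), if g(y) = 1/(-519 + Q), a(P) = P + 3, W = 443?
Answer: -1135/142 ≈ -7.9930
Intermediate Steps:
Q = 377 (Q = 3 + 374 = 377)
a(P) = 3 + P
j(l, R) = -8
g(y) = -1/142 (g(y) = 1/(-519 + 377) = 1/(-142) = -1/142)
j(W, a(12)) - g(609) = -8 - 1*(-1/142) = -8 + 1/142 = -1135/142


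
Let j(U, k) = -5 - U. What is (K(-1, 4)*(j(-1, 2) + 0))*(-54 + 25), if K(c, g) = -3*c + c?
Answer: 232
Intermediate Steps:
K(c, g) = -2*c
(K(-1, 4)*(j(-1, 2) + 0))*(-54 + 25) = ((-2*(-1))*((-5 - 1*(-1)) + 0))*(-54 + 25) = (2*((-5 + 1) + 0))*(-29) = (2*(-4 + 0))*(-29) = (2*(-4))*(-29) = -8*(-29) = 232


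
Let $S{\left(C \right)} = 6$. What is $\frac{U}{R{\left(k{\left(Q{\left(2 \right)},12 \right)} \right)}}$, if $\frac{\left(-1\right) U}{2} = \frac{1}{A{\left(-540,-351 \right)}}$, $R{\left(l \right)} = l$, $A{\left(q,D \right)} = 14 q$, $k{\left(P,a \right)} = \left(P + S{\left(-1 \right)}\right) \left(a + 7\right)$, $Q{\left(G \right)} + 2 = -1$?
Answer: $\frac{1}{215460} \approx 4.6412 \cdot 10^{-6}$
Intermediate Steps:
$Q{\left(G \right)} = -3$ ($Q{\left(G \right)} = -2 - 1 = -3$)
$k{\left(P,a \right)} = \left(6 + P\right) \left(7 + a\right)$ ($k{\left(P,a \right)} = \left(P + 6\right) \left(a + 7\right) = \left(6 + P\right) \left(7 + a\right)$)
$U = \frac{1}{3780}$ ($U = - \frac{2}{14 \left(-540\right)} = - \frac{2}{-7560} = \left(-2\right) \left(- \frac{1}{7560}\right) = \frac{1}{3780} \approx 0.00026455$)
$\frac{U}{R{\left(k{\left(Q{\left(2 \right)},12 \right)} \right)}} = \frac{1}{3780 \left(42 + 6 \cdot 12 + 7 \left(-3\right) - 36\right)} = \frac{1}{3780 \left(42 + 72 - 21 - 36\right)} = \frac{1}{3780 \cdot 57} = \frac{1}{3780} \cdot \frac{1}{57} = \frac{1}{215460}$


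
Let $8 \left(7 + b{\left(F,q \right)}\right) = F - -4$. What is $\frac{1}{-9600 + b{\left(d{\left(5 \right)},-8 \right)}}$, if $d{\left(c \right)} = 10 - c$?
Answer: $- \frac{8}{76847} \approx -0.0001041$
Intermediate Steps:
$b{\left(F,q \right)} = - \frac{13}{2} + \frac{F}{8}$ ($b{\left(F,q \right)} = -7 + \frac{F - -4}{8} = -7 + \frac{F + 4}{8} = -7 + \frac{4 + F}{8} = -7 + \left(\frac{1}{2} + \frac{F}{8}\right) = - \frac{13}{2} + \frac{F}{8}$)
$\frac{1}{-9600 + b{\left(d{\left(5 \right)},-8 \right)}} = \frac{1}{-9600 - \left(\frac{13}{2} - \frac{10 - 5}{8}\right)} = \frac{1}{-9600 + \left(- \frac{13}{2} + \frac{1}{8} \cdot 5\right)} = \frac{1}{-9600 + \left(- \frac{13}{2} + \frac{5}{8}\right)} = \frac{1}{-9600 - \frac{47}{8}} = \frac{1}{- \frac{76847}{8}} = - \frac{8}{76847}$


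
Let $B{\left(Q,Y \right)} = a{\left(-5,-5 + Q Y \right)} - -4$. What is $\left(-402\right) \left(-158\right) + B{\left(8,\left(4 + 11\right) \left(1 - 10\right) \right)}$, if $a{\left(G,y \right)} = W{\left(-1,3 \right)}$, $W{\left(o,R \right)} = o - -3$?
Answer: $63522$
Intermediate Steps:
$W{\left(o,R \right)} = 3 + o$ ($W{\left(o,R \right)} = o + 3 = 3 + o$)
$a{\left(G,y \right)} = 2$ ($a{\left(G,y \right)} = 3 - 1 = 2$)
$B{\left(Q,Y \right)} = 6$ ($B{\left(Q,Y \right)} = 2 - -4 = 2 + 4 = 6$)
$\left(-402\right) \left(-158\right) + B{\left(8,\left(4 + 11\right) \left(1 - 10\right) \right)} = \left(-402\right) \left(-158\right) + 6 = 63516 + 6 = 63522$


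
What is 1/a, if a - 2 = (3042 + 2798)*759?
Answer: 1/4432562 ≈ 2.2560e-7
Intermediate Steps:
a = 4432562 (a = 2 + (3042 + 2798)*759 = 2 + 5840*759 = 2 + 4432560 = 4432562)
1/a = 1/4432562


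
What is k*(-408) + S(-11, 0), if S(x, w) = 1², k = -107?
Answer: 43657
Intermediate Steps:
S(x, w) = 1
k*(-408) + S(-11, 0) = -107*(-408) + 1 = 43656 + 1 = 43657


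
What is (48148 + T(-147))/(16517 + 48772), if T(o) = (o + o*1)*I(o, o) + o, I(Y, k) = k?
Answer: 91219/65289 ≈ 1.3972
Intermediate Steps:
T(o) = o + 2*o² (T(o) = (o + o*1)*o + o = (o + o)*o + o = (2*o)*o + o = 2*o² + o = o + 2*o²)
(48148 + T(-147))/(16517 + 48772) = (48148 - 147*(1 + 2*(-147)))/(16517 + 48772) = (48148 - 147*(1 - 294))/65289 = (48148 - 147*(-293))*(1/65289) = (48148 + 43071)*(1/65289) = 91219*(1/65289) = 91219/65289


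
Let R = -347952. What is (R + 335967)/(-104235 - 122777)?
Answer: 11985/227012 ≈ 0.052795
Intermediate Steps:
(R + 335967)/(-104235 - 122777) = (-347952 + 335967)/(-104235 - 122777) = -11985/(-227012) = -11985*(-1/227012) = 11985/227012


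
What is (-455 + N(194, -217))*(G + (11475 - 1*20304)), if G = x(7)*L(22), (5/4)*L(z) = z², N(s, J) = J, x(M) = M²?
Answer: -34083168/5 ≈ -6.8166e+6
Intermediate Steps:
L(z) = 4*z²/5
G = 94864/5 (G = 7²*((⅘)*22²) = 49*((⅘)*484) = 49*(1936/5) = 94864/5 ≈ 18973.)
(-455 + N(194, -217))*(G + (11475 - 1*20304)) = (-455 - 217)*(94864/5 + (11475 - 1*20304)) = -672*(94864/5 + (11475 - 20304)) = -672*(94864/5 - 8829) = -672*50719/5 = -34083168/5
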